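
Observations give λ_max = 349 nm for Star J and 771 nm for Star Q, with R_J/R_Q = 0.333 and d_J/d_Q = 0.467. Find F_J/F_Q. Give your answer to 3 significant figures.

12.1

Wien's law: T_J/T_Q = λ_Q/λ_J = 771/349 = 2.209.
L_J/L_Q = (R_J/R_Q)²(T_J/T_Q)⁴ = (0.333)²(2.209)⁴ = 2.641.
F_J/F_Q = (L_J/L_Q)/(d_J/d_Q)² = 2.641/(0.467)² = 12.11.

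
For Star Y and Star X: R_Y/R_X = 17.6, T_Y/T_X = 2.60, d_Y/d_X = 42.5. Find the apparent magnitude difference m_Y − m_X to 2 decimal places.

-2.24

L_Y/L_X = (17.6)²(2.60)⁴ = 1.416×10^4.
F_Y/F_X = (L_Y/L_X)/(d_Y/d_X)² = 1.416×10^4/1806 = 7.837.
m_Y − m_X = −2.5 log₁₀(7.837) = -2.24.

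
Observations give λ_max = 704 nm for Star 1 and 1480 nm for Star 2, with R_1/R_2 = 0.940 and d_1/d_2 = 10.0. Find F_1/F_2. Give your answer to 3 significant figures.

Wien's law: T_1/T_2 = λ_2/λ_1 = 1480/704 = 2.102.
L_1/L_2 = (R_1/R_2)²(T_1/T_2)⁴ = (0.940)²(2.102)⁴ = 17.26.
F_1/F_2 = (L_1/L_2)/(d_1/d_2)² = 17.26/(10.0)² = 0.1726.

0.173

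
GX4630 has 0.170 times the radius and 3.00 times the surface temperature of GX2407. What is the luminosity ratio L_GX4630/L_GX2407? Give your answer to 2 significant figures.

2.3

From the Stefan–Boltzmann law, L ∝ R²T⁴, so
L_GX4630/L_GX2407 = (R_GX4630/R_GX2407)² (T_GX4630/T_GX2407)⁴ = (0.170)² × (3.00)⁴ = 0.02890 × 81.00 = 2.341.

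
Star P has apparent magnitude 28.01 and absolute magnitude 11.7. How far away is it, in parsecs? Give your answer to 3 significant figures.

m − M = 5 log₁₀(d/10 pc)
28.01 − (11.7) = 16.31 = 5 log₁₀(d/10)
d = 10 × 10^(16.31/5) = 10 × 10^3.262 = 1.828×10^4 pc.

1.83×10^4 pc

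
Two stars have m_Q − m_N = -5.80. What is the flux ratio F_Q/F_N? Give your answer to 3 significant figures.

209

F_Q/F_N = 10^(−(m_Q − m_N)/2.5) = 10^(5.80/2.5) = 10^2.320 = 208.9.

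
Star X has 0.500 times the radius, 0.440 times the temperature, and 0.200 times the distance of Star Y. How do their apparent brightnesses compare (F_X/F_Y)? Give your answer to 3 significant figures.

0.234

L_X/L_Y = (R_X/R_Y)²(T_X/T_Y)⁴ = (0.500)² × (0.440)⁴ = 0.009370.
F_X/F_Y = (L_X/L_Y)/(d_X/d_Y)² = 0.009370 / (0.200)² = 0.2343.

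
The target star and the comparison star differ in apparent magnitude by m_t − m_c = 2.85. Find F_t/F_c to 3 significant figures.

F_t/F_c = 10^(−(m_t − m_c)/2.5) = 10^(-2.85/2.5) = 10^-1.140 = 0.07244.

0.0724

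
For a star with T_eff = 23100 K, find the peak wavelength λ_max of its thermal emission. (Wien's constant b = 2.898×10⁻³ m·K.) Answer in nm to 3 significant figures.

λ_max = b/T = 2.898×10⁻³ / 23100 = 1.25×10^-7 m = 125.5 nm.

125 nm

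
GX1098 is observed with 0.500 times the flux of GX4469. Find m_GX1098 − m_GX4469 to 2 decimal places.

m_GX1098 − m_GX4469 = −2.5 log₁₀(F_GX1098/F_GX4469) = −2.5 log₁₀(0.500) = −2.5 × (-0.301) = 0.753.

0.75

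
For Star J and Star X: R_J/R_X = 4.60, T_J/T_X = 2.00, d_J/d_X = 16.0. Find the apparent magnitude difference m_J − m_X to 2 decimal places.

L_J/L_X = (4.60)²(2.00)⁴ = 338.6.
F_J/F_X = (L_J/L_X)/(d_J/d_X)² = 338.6/256.0 = 1.322.
m_J − m_X = −2.5 log₁₀(1.322) = -0.30.

-0.30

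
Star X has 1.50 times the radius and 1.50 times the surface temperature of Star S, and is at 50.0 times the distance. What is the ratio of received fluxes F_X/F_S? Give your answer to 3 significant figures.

0.00456

L_X/L_S = (R_X/R_S)²(T_X/T_S)⁴ = (1.50)² × (1.50)⁴ = 11.39.
F_X/F_S = (L_X/L_S)/(d_X/d_S)² = 11.39 / (50.0)² = 0.004556.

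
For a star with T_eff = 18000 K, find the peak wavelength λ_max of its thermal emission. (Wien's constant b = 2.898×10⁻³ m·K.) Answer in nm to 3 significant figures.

161 nm

λ_max = b/T = 2.898×10⁻³ / 18000 = 1.61×10^-7 m = 161.0 nm.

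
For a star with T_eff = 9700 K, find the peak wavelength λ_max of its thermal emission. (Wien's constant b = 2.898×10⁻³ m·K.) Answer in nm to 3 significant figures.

λ_max = b/T = 2.898×10⁻³ / 9700 = 2.99×10^-7 m = 298.8 nm.

299 nm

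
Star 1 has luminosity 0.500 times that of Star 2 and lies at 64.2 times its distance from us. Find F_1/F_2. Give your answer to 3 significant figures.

1.21×10^-4

F = L/(4πd²), so F_1/F_2 = (L_1/L_2) / (d_1/d_2)²
= 0.500 / (64.2)² = 0.500 / 4122 = 1.213×10^-4.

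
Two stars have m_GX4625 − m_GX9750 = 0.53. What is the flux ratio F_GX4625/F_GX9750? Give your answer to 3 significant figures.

F_GX4625/F_GX9750 = 10^(−(m_GX4625 − m_GX9750)/2.5) = 10^(-0.53/2.5) = 10^-0.212 = 0.6138.

0.614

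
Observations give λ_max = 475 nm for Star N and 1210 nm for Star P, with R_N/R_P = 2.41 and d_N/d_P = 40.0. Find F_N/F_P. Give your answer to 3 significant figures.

Wien's law: T_N/T_P = λ_P/λ_N = 1210/475 = 2.547.
L_N/L_P = (R_N/R_P)²(T_N/T_P)⁴ = (2.41)²(2.547)⁴ = 244.6.
F_N/F_P = (L_N/L_P)/(d_N/d_P)² = 244.6/(40.0)² = 0.1529.

0.153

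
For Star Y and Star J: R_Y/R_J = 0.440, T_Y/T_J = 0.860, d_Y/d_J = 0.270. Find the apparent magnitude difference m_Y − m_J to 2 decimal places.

L_Y/L_J = (0.440)²(0.860)⁴ = 0.1059.
F_Y/F_J = (L_Y/L_J)/(d_Y/d_J)² = 0.1059/0.07290 = 1.453.
m_Y − m_J = −2.5 log₁₀(1.453) = -0.41.

-0.41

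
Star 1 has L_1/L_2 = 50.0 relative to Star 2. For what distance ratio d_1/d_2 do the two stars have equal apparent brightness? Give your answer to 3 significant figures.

Equal flux requires L_1/d_1² = L_2/d_2², so d_1/d_2 = √(L_1/L_2)
= √(50.0) = 7.071.

7.07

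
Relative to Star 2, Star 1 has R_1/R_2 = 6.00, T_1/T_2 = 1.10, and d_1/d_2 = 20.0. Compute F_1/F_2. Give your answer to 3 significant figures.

0.132

L_1/L_2 = (R_1/R_2)²(T_1/T_2)⁴ = (6.00)² × (1.10)⁴ = 52.71.
F_1/F_2 = (L_1/L_2)/(d_1/d_2)² = 52.71 / (20.0)² = 0.1318.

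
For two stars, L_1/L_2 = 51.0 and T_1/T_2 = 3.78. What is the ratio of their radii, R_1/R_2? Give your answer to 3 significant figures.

L ∝ R²T⁴ gives R ∝ √L / T², so
R_1/R_2 = √(51.0) / (3.78)² = 7.141 / 14.29 = 0.4998.

0.500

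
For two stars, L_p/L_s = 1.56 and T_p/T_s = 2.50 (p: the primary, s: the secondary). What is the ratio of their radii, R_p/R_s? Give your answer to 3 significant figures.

L ∝ R²T⁴ gives R ∝ √L / T², so
R_p/R_s = √(1.56) / (2.50)² = 1.249 / 6.250 = 0.1998.

0.200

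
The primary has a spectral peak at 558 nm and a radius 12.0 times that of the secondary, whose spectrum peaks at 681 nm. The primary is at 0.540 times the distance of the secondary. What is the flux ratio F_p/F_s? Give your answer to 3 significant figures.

1.10×10^3

Wien's law: T_p/T_s = λ_s/λ_p = 681/558 = 1.220.
L_p/L_s = (R_p/R_s)²(T_p/T_s)⁴ = (12.0)²(1.220)⁴ = 319.5.
F_p/F_s = (L_p/L_s)/(d_p/d_s)² = 319.5/(0.540)² = 1096.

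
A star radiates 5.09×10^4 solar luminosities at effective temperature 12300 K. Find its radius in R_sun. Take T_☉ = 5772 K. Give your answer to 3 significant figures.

49.7 R_sun

R/R_☉ = √(L/L_☉) / (T/T_☉)² = √(5.09×10^4) / (2.131)²
       = 225.6 / 4.541 = 49.68.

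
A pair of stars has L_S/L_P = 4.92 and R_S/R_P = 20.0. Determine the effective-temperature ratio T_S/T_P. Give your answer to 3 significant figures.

0.333

L ∝ R²T⁴ gives T ∝ (L/R²)^(1/4), so
T_S/T_P = (4.92 / 20.0²)^(1/4) = (0.01230)^(1/4) = 0.3330.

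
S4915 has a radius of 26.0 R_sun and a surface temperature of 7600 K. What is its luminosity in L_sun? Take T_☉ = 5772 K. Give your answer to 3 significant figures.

L/L_☉ = (R/R_☉)² (T/T_☉)⁴ = (26.0)² × (7600/5772)⁴
       = 676.0 × (1.317)⁴ = 676.0 × 3.006 = 2032.

2.03×10^3 L_sun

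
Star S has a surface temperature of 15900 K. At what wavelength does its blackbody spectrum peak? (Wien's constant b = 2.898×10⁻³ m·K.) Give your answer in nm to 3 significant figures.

λ_max = b/T = 2.898×10⁻³ / 15900 = 1.82×10^-7 m = 182.3 nm.

182 nm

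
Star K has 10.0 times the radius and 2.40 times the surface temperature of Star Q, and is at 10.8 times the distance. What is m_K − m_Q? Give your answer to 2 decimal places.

-3.63

L_K/L_Q = (10.0)²(2.40)⁴ = 3318.
F_K/F_Q = (L_K/L_Q)/(d_K/d_Q)² = 3318/116.6 = 28.44.
m_K − m_Q = −2.5 log₁₀(28.44) = -3.63.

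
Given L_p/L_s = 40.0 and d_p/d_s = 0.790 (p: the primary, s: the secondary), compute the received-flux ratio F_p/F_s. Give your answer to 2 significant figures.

64

F = L/(4πd²), so F_p/F_s = (L_p/L_s) / (d_p/d_s)²
= 40.0 / (0.790)² = 40.0 / 0.6241 = 64.09.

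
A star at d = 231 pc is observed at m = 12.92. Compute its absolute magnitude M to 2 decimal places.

M = m − 5 log₁₀(d/10 pc) = 12.92 − 5 log₁₀(231/10)
  = 12.92 − 5 × 1.364 = 12.92 − 6.82 = 6.10.

6.10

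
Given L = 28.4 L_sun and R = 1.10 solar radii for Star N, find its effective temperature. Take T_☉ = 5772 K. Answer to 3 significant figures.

T/T_☉ = (L/L_☉)^(1/4) / (R/R_☉)^(1/2)
T = 5772 × (28.4)^(1/4) / √(1.10) = 5772 × 2.308 / 1.049 = 1.270×10^4 K.

1.27×10^4 K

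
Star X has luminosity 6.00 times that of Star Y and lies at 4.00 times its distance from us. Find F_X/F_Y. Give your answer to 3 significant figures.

F = L/(4πd²), so F_X/F_Y = (L_X/L_Y) / (d_X/d_Y)²
= 6.00 / (4.00)² = 6.00 / 16.00 = 0.3750.

0.375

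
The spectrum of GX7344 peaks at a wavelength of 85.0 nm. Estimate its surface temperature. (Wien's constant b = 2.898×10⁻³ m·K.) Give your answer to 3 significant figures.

3.41×10^4 K

T = b/λ_max = 2.898×10⁻³ / (85.0×10⁻⁹) = 3.409×10^4 K.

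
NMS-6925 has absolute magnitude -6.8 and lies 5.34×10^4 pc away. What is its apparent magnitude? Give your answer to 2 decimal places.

m = M + 5 log₁₀(d/10 pc) = -6.8 + 5 log₁₀(5.34×10^4/10)
  = -6.8 + 5 × 3.728 = -6.8 + 18.64 = 11.84.

11.84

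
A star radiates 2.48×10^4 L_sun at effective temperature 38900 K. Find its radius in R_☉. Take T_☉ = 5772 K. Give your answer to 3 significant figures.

3.47 R_☉

R/R_☉ = √(L/L_☉) / (T/T_☉)² = √(2.48×10^4) / (6.739)²
       = 157.5 / 45.42 = 3.467.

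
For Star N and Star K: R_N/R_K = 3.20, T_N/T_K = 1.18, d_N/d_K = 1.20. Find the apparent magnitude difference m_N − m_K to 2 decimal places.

L_N/L_K = (3.20)²(1.18)⁴ = 19.85.
F_N/F_K = (L_N/L_K)/(d_N/d_K)² = 19.85/1.440 = 13.79.
m_N − m_K = −2.5 log₁₀(13.79) = -2.85.

-2.85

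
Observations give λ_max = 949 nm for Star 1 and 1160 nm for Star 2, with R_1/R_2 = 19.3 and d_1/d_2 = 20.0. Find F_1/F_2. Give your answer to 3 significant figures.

Wien's law: T_1/T_2 = λ_2/λ_1 = 1160/949 = 1.222.
L_1/L_2 = (R_1/R_2)²(T_1/T_2)⁴ = (19.3)²(1.222)⁴ = 831.5.
F_1/F_2 = (L_1/L_2)/(d_1/d_2)² = 831.5/(20.0)² = 2.079.

2.08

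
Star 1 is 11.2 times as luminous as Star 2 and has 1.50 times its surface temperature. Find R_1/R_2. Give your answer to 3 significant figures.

L ∝ R²T⁴ gives R ∝ √L / T², so
R_1/R_2 = √(11.2) / (1.50)² = 3.347 / 2.250 = 1.487.

1.49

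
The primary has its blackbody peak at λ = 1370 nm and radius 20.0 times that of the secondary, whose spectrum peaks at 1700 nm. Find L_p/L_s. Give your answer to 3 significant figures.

948

Wien's law gives T ∝ 1/λ_max, so T_p/T_s = λ_s/λ_p = 1700/1370 = 1.241.
Then L ∝ R²T⁴ gives L_p/L_s = (20.0)² × (1.241)⁴ = 400.0 × 2.371 = 948.4.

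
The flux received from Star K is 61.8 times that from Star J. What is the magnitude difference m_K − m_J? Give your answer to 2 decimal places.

-4.48

m_K − m_J = −2.5 log₁₀(F_K/F_J) = −2.5 log₁₀(61.8) = −2.5 × (1.791) = -4.477.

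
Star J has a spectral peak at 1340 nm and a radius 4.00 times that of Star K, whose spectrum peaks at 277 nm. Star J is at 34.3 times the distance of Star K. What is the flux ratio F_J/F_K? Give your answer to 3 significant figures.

Wien's law: T_J/T_K = λ_K/λ_J = 277/1340 = 0.2067.
L_J/L_K = (R_J/R_K)²(T_J/T_K)⁴ = (4.00)²(0.2067)⁴ = 0.02922.
F_J/F_K = (L_J/L_K)/(d_J/d_K)² = 0.02922/(34.3)² = 2.483×10^-5.

2.48×10^-5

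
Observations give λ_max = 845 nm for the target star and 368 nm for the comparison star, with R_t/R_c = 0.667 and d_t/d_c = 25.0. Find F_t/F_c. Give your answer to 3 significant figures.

2.56×10^-5

Wien's law: T_t/T_c = λ_c/λ_t = 368/845 = 0.4355.
L_t/L_c = (R_t/R_c)²(T_t/T_c)⁴ = (0.667)²(0.4355)⁴ = 0.01600.
F_t/F_c = (L_t/L_c)/(d_t/d_c)² = 0.01600/(25.0)² = 2.561×10^-5.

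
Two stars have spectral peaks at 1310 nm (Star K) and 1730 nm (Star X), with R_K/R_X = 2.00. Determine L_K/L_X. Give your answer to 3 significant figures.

12.2

Wien's law gives T ∝ 1/λ_max, so T_K/T_X = λ_X/λ_K = 1730/1310 = 1.321.
Then L ∝ R²T⁴ gives L_K/L_X = (2.00)² × (1.321)⁴ = 4.000 × 3.042 = 12.17.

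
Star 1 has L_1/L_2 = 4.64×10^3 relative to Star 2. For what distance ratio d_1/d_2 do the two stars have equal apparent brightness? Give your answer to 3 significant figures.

Equal flux requires L_1/d_1² = L_2/d_2², so d_1/d_2 = √(L_1/L_2)
= √(4.64×10^3) = 68.12.

68.1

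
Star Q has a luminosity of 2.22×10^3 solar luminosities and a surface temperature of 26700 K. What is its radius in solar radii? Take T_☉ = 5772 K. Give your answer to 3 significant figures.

2.20 solar radii

R/R_☉ = √(L/L_☉) / (T/T_☉)² = √(2.22×10^3) / (4.626)²
       = 47.12 / 21.40 = 2.202.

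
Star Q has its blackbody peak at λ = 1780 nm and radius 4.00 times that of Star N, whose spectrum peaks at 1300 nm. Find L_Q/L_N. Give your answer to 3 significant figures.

Wien's law gives T ∝ 1/λ_max, so T_Q/T_N = λ_N/λ_Q = 1300/1780 = 0.7303.
Then L ∝ R²T⁴ gives L_Q/L_N = (4.00)² × (0.7303)⁴ = 16.00 × 0.2845 = 4.552.

4.55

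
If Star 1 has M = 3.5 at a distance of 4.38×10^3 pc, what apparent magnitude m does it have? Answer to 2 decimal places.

16.71

m = M + 5 log₁₀(d/10 pc) = 3.5 + 5 log₁₀(4.38×10^3/10)
  = 3.5 + 5 × 2.641 = 3.5 + 13.21 = 16.71.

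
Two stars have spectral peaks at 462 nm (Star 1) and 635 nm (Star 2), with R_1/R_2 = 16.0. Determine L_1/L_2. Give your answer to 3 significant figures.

914

Wien's law gives T ∝ 1/λ_max, so T_1/T_2 = λ_2/λ_1 = 635/462 = 1.374.
Then L ∝ R²T⁴ gives L_1/L_2 = (16.0)² × (1.374)⁴ = 256.0 × 3.569 = 913.6.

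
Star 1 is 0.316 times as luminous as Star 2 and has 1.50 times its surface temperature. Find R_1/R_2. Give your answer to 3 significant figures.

L ∝ R²T⁴ gives R ∝ √L / T², so
R_1/R_2 = √(0.316) / (1.50)² = 0.5621 / 2.250 = 0.2498.

0.250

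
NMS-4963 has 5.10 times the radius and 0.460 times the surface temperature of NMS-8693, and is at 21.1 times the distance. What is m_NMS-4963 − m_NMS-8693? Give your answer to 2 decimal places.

L_NMS-4963/L_NMS-8693 = (5.10)²(0.460)⁴ = 1.165.
F_NMS-4963/F_NMS-8693 = (L_NMS-4963/L_NMS-8693)/(d_NMS-4963/d_NMS-8693)² = 1.165/445.2 = 0.002616.
m_NMS-4963 − m_NMS-8693 = −2.5 log₁₀(0.002616) = 6.46.

6.46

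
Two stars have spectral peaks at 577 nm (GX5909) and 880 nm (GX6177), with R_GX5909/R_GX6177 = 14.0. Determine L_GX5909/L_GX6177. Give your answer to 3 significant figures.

Wien's law gives T ∝ 1/λ_max, so T_GX5909/T_GX6177 = λ_GX6177/λ_GX5909 = 880/577 = 1.525.
Then L ∝ R²T⁴ gives L_GX5909/L_GX6177 = (14.0)² × (1.525)⁴ = 196.0 × 5.410 = 1060.

1.06×10^3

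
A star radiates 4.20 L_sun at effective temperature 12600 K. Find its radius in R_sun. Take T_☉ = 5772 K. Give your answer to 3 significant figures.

R/R_☉ = √(L/L_☉) / (T/T_☉)² = √(4.20) / (2.183)²
       = 2.049 / 4.765 = 0.4301.

0.430 R_sun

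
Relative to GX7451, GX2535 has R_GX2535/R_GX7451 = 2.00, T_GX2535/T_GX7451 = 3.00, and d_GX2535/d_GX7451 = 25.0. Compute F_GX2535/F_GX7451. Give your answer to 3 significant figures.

0.518

L_GX2535/L_GX7451 = (R_GX2535/R_GX7451)²(T_GX2535/T_GX7451)⁴ = (2.00)² × (3.00)⁴ = 324.0.
F_GX2535/F_GX7451 = (L_GX2535/L_GX7451)/(d_GX2535/d_GX7451)² = 324.0 / (25.0)² = 0.5184.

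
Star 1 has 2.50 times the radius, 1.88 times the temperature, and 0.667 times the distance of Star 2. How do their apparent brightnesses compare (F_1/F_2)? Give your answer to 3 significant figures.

L_1/L_2 = (R_1/R_2)²(T_1/T_2)⁴ = (2.50)² × (1.88)⁴ = 78.07.
F_1/F_2 = (L_1/L_2)/(d_1/d_2)² = 78.07 / (0.667)² = 175.5.

175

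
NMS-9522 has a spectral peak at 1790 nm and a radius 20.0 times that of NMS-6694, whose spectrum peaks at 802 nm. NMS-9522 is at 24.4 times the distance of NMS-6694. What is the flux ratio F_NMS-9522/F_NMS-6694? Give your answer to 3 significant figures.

Wien's law: T_NMS-9522/T_NMS-6694 = λ_NMS-6694/λ_NMS-9522 = 802/1790 = 0.4480.
L_NMS-9522/L_NMS-6694 = (R_NMS-9522/R_NMS-6694)²(T_NMS-9522/T_NMS-6694)⁴ = (20.0)²(0.4480)⁴ = 16.12.
F_NMS-9522/F_NMS-6694 = (L_NMS-9522/L_NMS-6694)/(d_NMS-9522/d_NMS-6694)² = 16.12/(24.4)² = 0.02707.

0.0271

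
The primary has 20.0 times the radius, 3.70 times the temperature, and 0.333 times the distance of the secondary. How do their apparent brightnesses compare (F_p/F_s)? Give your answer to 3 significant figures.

L_p/L_s = (R_p/R_s)²(T_p/T_s)⁴ = (20.0)² × (3.70)⁴ = 7.497×10^4.
F_p/F_s = (L_p/L_s)/(d_p/d_s)² = 7.497×10^4 / (0.333)² = 6.760×10^5.

6.76×10^5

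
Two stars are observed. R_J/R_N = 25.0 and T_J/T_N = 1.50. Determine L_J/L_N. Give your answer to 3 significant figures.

From the Stefan–Boltzmann law, L ∝ R²T⁴, so
L_J/L_N = (R_J/R_N)² (T_J/T_N)⁴ = (25.0)² × (1.50)⁴ = 625.0 × 5.062 = 3164.

3.16×10^3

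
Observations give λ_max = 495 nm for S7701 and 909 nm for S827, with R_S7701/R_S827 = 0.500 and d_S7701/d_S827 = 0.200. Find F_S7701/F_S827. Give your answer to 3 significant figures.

Wien's law: T_S7701/T_S827 = λ_S827/λ_S7701 = 909/495 = 1.836.
L_S7701/L_S827 = (R_S7701/R_S827)²(T_S7701/T_S827)⁴ = (0.500)²(1.836)⁴ = 2.843.
F_S7701/F_S827 = (L_S7701/L_S827)/(d_S7701/d_S827)² = 2.843/(0.200)² = 71.07.

71.1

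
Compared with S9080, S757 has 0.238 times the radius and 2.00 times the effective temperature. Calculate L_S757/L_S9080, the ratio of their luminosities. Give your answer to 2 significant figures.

From the Stefan–Boltzmann law, L ∝ R²T⁴, so
L_S757/L_S9080 = (R_S757/R_S9080)² (T_S757/T_S9080)⁴ = (0.238)² × (2.00)⁴ = 0.05664 × 16.00 = 0.9063.

0.91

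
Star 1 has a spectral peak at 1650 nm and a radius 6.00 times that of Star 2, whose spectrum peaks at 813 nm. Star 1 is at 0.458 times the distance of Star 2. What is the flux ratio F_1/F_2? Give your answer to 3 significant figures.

10.1

Wien's law: T_1/T_2 = λ_2/λ_1 = 813/1650 = 0.4927.
L_1/L_2 = (R_1/R_2)²(T_1/T_2)⁴ = (6.00)²(0.4927)⁴ = 2.122.
F_1/F_2 = (L_1/L_2)/(d_1/d_2)² = 2.122/(0.458)² = 10.12.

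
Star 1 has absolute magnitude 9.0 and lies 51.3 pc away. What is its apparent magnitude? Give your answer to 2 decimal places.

12.55

m = M + 5 log₁₀(d/10 pc) = 9.0 + 5 log₁₀(51.3/10)
  = 9.0 + 5 × 0.710 = 9.0 + 3.55 = 12.55.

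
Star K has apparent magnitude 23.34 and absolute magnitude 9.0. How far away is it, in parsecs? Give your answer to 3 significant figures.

7.38×10^3 pc

m − M = 5 log₁₀(d/10 pc)
23.34 − (9.0) = 14.34 = 5 log₁₀(d/10)
d = 10 × 10^(14.34/5) = 10 × 10^2.868 = 7379 pc.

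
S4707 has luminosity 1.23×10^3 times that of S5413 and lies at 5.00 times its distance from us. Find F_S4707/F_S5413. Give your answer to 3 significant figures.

F = L/(4πd²), so F_S4707/F_S5413 = (L_S4707/L_S5413) / (d_S4707/d_S5413)²
= 1.23×10^3 / (5.00)² = 1.23×10^3 / 25.00 = 49.20.

49.2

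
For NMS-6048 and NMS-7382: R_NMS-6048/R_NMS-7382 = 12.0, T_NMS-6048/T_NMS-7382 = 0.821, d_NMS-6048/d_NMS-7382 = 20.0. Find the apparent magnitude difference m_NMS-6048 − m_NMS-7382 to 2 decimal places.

1.97

L_NMS-6048/L_NMS-7382 = (12.0)²(0.821)⁴ = 65.42.
F_NMS-6048/F_NMS-7382 = (L_NMS-6048/L_NMS-7382)/(d_NMS-6048/d_NMS-7382)² = 65.42/400.0 = 0.1636.
m_NMS-6048 − m_NMS-7382 = −2.5 log₁₀(0.1636) = 1.97.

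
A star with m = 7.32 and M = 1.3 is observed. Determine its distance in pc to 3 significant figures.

m − M = 5 log₁₀(d/10 pc)
7.32 − (1.3) = 6.02 = 5 log₁₀(d/10)
d = 10 × 10^(6.02/5) = 10 × 10^1.204 = 160.0 pc.

160 pc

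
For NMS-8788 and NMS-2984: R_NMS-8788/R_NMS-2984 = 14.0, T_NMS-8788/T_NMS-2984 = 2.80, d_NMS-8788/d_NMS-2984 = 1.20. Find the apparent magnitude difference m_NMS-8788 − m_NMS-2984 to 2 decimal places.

L_NMS-8788/L_NMS-2984 = (14.0)²(2.80)⁴ = 1.205×10^4.
F_NMS-8788/F_NMS-2984 = (L_NMS-8788/L_NMS-2984)/(d_NMS-8788/d_NMS-2984)² = 1.205×10^4/1.440 = 8366.
m_NMS-8788 − m_NMS-2984 = −2.5 log₁₀(8366) = -9.81.

-9.81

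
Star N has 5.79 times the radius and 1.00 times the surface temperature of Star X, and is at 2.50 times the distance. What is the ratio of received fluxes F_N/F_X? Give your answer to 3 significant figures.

5.36

L_N/L_X = (R_N/R_X)²(T_N/T_X)⁴ = (5.79)² × (1.00)⁴ = 33.52.
F_N/F_X = (L_N/L_X)/(d_N/d_X)² = 33.52 / (2.50)² = 5.364.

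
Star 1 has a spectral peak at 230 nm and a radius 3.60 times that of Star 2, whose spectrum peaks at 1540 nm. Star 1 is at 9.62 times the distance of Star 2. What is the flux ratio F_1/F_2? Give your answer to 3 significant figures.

281

Wien's law: T_1/T_2 = λ_2/λ_1 = 1540/230 = 6.696.
L_1/L_2 = (R_1/R_2)²(T_1/T_2)⁴ = (3.60)²(6.696)⁴ = 2.605×10^4.
F_1/F_2 = (L_1/L_2)/(d_1/d_2)² = 2.605×10^4/(9.62)² = 281.5.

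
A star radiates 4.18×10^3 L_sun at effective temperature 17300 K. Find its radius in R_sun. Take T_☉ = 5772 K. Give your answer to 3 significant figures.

R/R_☉ = √(L/L_☉) / (T/T_☉)² = √(4.18×10^3) / (2.997)²
       = 64.65 / 8.983 = 7.197.

7.20 R_sun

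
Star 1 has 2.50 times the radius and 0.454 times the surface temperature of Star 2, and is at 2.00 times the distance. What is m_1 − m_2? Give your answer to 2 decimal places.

2.94

L_1/L_2 = (2.50)²(0.454)⁴ = 0.2655.
F_1/F_2 = (L_1/L_2)/(d_1/d_2)² = 0.2655/4.000 = 0.06638.
m_1 − m_2 = −2.5 log₁₀(0.06638) = 2.94.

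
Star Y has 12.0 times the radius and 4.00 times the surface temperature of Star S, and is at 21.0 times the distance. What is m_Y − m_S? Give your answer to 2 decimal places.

L_Y/L_S = (12.0)²(4.00)⁴ = 3.686×10^4.
F_Y/F_S = (L_Y/L_S)/(d_Y/d_S)² = 3.686×10^4/441.0 = 83.59.
m_Y − m_S = −2.5 log₁₀(83.59) = -4.81.

-4.81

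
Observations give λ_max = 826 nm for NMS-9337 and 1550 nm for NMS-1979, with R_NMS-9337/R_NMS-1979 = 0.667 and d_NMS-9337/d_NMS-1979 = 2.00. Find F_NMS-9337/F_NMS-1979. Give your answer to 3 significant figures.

1.38

Wien's law: T_NMS-9337/T_NMS-1979 = λ_NMS-1979/λ_NMS-9337 = 1550/826 = 1.877.
L_NMS-9337/L_NMS-1979 = (R_NMS-9337/R_NMS-1979)²(T_NMS-9337/T_NMS-1979)⁴ = (0.667)²(1.877)⁴ = 5.516.
F_NMS-9337/F_NMS-1979 = (L_NMS-9337/L_NMS-1979)/(d_NMS-9337/d_NMS-1979)² = 5.516/(2.00)² = 1.379.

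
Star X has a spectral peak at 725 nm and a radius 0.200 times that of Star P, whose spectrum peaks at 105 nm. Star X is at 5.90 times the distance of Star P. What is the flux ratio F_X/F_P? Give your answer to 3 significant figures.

5.06×10^-7

Wien's law: T_X/T_P = λ_P/λ_X = 105/725 = 0.1448.
L_X/L_P = (R_X/R_P)²(T_X/T_P)⁴ = (0.200)²(0.1448)⁴ = 1.760×10^-5.
F_X/F_P = (L_X/L_P)/(d_X/d_P)² = 1.760×10^-5/(5.90)² = 5.055×10^-7.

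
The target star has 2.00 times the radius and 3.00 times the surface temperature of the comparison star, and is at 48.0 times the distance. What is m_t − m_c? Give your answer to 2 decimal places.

L_t/L_c = (2.00)²(3.00)⁴ = 324.0.
F_t/F_c = (L_t/L_c)/(d_t/d_c)² = 324.0/2304 = 0.1406.
m_t − m_c = −2.5 log₁₀(0.1406) = 2.13.

2.13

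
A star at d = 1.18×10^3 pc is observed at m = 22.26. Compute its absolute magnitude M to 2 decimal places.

M = m − 5 log₁₀(d/10 pc) = 22.26 − 5 log₁₀(1.18×10^3/10)
  = 22.26 − 5 × 2.072 = 22.26 − 10.36 = 11.90.

11.90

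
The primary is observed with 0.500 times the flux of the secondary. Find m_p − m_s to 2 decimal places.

0.75

m_p − m_s = −2.5 log₁₀(F_p/F_s) = −2.5 log₁₀(0.500) = −2.5 × (-0.301) = 0.753.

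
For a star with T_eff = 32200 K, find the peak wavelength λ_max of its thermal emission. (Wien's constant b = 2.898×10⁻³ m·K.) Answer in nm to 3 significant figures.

λ_max = b/T = 2.898×10⁻³ / 32200 = 9.00×10^-8 m = 90.00 nm.

90.0 nm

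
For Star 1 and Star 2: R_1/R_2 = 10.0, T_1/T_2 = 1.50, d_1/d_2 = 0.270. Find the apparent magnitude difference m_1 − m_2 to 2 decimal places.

L_1/L_2 = (10.0)²(1.50)⁴ = 506.2.
F_1/F_2 = (L_1/L_2)/(d_1/d_2)² = 506.2/0.07290 = 6944.
m_1 − m_2 = −2.5 log₁₀(6944) = -9.60.

-9.60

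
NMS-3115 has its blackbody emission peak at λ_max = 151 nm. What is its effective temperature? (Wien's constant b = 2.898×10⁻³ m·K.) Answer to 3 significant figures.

T = b/λ_max = 2.898×10⁻³ / (151×10⁻⁹) = 1.919×10^4 K.

1.92×10^4 K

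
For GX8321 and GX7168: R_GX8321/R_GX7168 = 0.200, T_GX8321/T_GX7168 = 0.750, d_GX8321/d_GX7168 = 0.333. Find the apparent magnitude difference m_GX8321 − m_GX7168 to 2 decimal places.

L_GX8321/L_GX7168 = (0.200)²(0.750)⁴ = 0.01266.
F_GX8321/F_GX7168 = (L_GX8321/L_GX7168)/(d_GX8321/d_GX7168)² = 0.01266/0.1109 = 0.1141.
m_GX8321 − m_GX7168 = −2.5 log₁₀(0.1141) = 2.36.

2.36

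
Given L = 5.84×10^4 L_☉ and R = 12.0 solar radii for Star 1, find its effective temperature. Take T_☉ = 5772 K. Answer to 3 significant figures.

2.59×10^4 K

T/T_☉ = (L/L_☉)^(1/4) / (R/R_☉)^(1/2)
T = 5772 × (5.84×10^4)^(1/4) / √(12.0) = 5772 × 15.55 / 3.464 = 2.590×10^4 K.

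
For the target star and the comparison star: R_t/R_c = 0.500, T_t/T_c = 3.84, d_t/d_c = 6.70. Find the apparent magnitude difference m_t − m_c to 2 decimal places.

-0.21

L_t/L_c = (0.500)²(3.84)⁴ = 54.36.
F_t/F_c = (L_t/L_c)/(d_t/d_c)² = 54.36/44.89 = 1.211.
m_t − m_c = −2.5 log₁₀(1.211) = -0.21.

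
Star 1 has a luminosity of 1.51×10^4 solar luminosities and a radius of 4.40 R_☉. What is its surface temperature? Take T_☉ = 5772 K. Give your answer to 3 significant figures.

3.05×10^4 K

T/T_☉ = (L/L_☉)^(1/4) / (R/R_☉)^(1/2)
T = 5772 × (1.51×10^4)^(1/4) / √(4.40) = 5772 × 11.09 / 2.098 = 3.050×10^4 K.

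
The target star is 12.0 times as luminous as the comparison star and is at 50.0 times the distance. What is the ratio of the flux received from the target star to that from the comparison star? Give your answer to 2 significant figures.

0.0048

F = L/(4πd²), so F_t/F_c = (L_t/L_c) / (d_t/d_c)²
= 12.0 / (50.0)² = 12.0 / 2500 = 0.004800.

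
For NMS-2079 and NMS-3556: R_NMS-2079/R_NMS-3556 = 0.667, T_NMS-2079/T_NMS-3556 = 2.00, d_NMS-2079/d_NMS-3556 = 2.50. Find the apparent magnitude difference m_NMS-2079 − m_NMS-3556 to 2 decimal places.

-0.14

L_NMS-2079/L_NMS-3556 = (0.667)²(2.00)⁴ = 7.118.
F_NMS-2079/F_NMS-3556 = (L_NMS-2079/L_NMS-3556)/(d_NMS-2079/d_NMS-3556)² = 7.118/6.250 = 1.139.
m_NMS-2079 − m_NMS-3556 = −2.5 log₁₀(1.139) = -0.14.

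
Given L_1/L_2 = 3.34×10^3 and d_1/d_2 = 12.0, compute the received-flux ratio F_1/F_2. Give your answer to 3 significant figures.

F = L/(4πd²), so F_1/F_2 = (L_1/L_2) / (d_1/d_2)²
= 3.34×10^3 / (12.0)² = 3.34×10^3 / 144.0 = 23.19.

23.2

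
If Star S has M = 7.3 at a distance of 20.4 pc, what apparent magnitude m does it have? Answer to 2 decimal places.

8.85

m = M + 5 log₁₀(d/10 pc) = 7.3 + 5 log₁₀(20.4/10)
  = 7.3 + 5 × 0.310 = 7.3 + 1.55 = 8.85.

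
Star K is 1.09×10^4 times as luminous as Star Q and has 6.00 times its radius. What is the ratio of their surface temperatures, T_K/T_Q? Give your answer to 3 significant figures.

L ∝ R²T⁴ gives T ∝ (L/R²)^(1/4), so
T_K/T_Q = (1.09×10^4 / 6.00²)^(1/4) = (302.8)^(1/4) = 4.171.

4.17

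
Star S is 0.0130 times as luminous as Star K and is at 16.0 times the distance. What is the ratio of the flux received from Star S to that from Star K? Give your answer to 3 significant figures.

F = L/(4πd²), so F_S/F_K = (L_S/L_K) / (d_S/d_K)²
= 0.0130 / (16.0)² = 0.0130 / 256.0 = 5.078×10^-5.

5.08×10^-5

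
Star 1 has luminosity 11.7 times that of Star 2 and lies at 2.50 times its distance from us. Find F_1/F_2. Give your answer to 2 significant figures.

1.9

F = L/(4πd²), so F_1/F_2 = (L_1/L_2) / (d_1/d_2)²
= 11.7 / (2.50)² = 11.7 / 6.250 = 1.872.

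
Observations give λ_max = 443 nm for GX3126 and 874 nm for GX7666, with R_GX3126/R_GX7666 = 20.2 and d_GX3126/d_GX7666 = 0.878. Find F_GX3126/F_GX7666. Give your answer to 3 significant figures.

Wien's law: T_GX3126/T_GX7666 = λ_GX7666/λ_GX3126 = 874/443 = 1.973.
L_GX3126/L_GX7666 = (R_GX3126/R_GX7666)²(T_GX3126/T_GX7666)⁴ = (20.2)²(1.973)⁴ = 6182.
F_GX3126/F_GX7666 = (L_GX3126/L_GX7666)/(d_GX3126/d_GX7666)² = 6182/(0.878)² = 8019.

8.02×10^3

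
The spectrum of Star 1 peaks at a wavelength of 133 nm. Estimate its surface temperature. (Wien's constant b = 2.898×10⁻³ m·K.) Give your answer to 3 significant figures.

2.18×10^4 K

T = b/λ_max = 2.898×10⁻³ / (133×10⁻⁹) = 2.179×10^4 K.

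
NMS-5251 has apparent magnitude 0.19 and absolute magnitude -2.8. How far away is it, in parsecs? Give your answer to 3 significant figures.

39.6 pc

m − M = 5 log₁₀(d/10 pc)
0.19 − (-2.8) = 2.99 = 5 log₁₀(d/10)
d = 10 × 10^(2.99/5) = 10 × 10^0.598 = 39.63 pc.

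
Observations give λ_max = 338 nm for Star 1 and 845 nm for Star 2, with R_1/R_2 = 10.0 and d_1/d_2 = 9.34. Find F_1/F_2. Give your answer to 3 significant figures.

Wien's law: T_1/T_2 = λ_2/λ_1 = 845/338 = 2.500.
L_1/L_2 = (R_1/R_2)²(T_1/T_2)⁴ = (10.0)²(2.500)⁴ = 3906.
F_1/F_2 = (L_1/L_2)/(d_1/d_2)² = 3906/(9.34)² = 44.78.

44.8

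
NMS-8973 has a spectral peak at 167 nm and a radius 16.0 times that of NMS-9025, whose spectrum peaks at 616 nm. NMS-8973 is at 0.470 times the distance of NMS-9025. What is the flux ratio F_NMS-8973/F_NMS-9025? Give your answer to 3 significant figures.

Wien's law: T_NMS-8973/T_NMS-9025 = λ_NMS-9025/λ_NMS-8973 = 616/167 = 3.689.
L_NMS-8973/L_NMS-9025 = (R_NMS-8973/R_NMS-9025)²(T_NMS-8973/T_NMS-9025)⁴ = (16.0)²(3.689)⁴ = 4.739×10^4.
F_NMS-8973/F_NMS-9025 = (L_NMS-8973/L_NMS-9025)/(d_NMS-8973/d_NMS-9025)² = 4.739×10^4/(0.470)² = 2.145×10^5.

2.15×10^5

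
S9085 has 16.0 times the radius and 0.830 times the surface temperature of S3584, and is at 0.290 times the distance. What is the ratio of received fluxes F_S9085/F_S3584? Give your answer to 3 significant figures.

L_S9085/L_S3584 = (R_S9085/R_S3584)²(T_S9085/T_S3584)⁴ = (16.0)² × (0.830)⁴ = 121.5.
F_S9085/F_S3584 = (L_S9085/L_S3584)/(d_S9085/d_S3584)² = 121.5 / (0.290)² = 1445.

1.44×10^3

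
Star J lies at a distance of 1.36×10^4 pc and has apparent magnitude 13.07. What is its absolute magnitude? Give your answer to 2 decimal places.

M = m − 5 log₁₀(d/10 pc) = 13.07 − 5 log₁₀(1.36×10^4/10)
  = 13.07 − 5 × 3.134 = 13.07 − 15.67 = -2.60.

-2.60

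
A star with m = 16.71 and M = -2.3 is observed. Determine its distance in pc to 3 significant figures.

6.34×10^4 pc

m − M = 5 log₁₀(d/10 pc)
16.71 − (-2.3) = 19.01 = 5 log₁₀(d/10)
d = 10 × 10^(19.01/5) = 10 × 10^3.802 = 6.339×10^4 pc.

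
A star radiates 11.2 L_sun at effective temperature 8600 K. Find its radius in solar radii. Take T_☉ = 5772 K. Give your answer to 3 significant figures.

1.51 solar radii

R/R_☉ = √(L/L_☉) / (T/T_☉)² = √(11.2) / (1.490)²
       = 3.347 / 2.220 = 1.508.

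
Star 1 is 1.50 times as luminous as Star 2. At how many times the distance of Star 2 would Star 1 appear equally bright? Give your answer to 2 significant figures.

Equal flux requires L_1/d_1² = L_2/d_2², so d_1/d_2 = √(L_1/L_2)
= √(1.50) = 1.225.

1.2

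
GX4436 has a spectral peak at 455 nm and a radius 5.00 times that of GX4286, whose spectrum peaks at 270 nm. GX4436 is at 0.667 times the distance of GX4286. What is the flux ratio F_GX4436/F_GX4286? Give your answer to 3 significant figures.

6.97

Wien's law: T_GX4436/T_GX4286 = λ_GX4286/λ_GX4436 = 270/455 = 0.5934.
L_GX4436/L_GX4286 = (R_GX4436/R_GX4286)²(T_GX4436/T_GX4286)⁴ = (5.00)²(0.5934)⁴ = 3.100.
F_GX4436/F_GX4286 = (L_GX4436/L_GX4286)/(d_GX4436/d_GX4286)² = 3.100/(0.667)² = 6.968.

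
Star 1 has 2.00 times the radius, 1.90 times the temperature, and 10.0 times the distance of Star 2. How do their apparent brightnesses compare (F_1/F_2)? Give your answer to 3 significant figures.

L_1/L_2 = (R_1/R_2)²(T_1/T_2)⁴ = (2.00)² × (1.90)⁴ = 52.13.
F_1/F_2 = (L_1/L_2)/(d_1/d_2)² = 52.13 / (10.0)² = 0.5213.

0.521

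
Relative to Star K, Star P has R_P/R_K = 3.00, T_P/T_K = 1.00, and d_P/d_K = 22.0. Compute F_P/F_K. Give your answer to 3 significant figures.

L_P/L_K = (R_P/R_K)²(T_P/T_K)⁴ = (3.00)² × (1.00)⁴ = 9.000.
F_P/F_K = (L_P/L_K)/(d_P/d_K)² = 9.000 / (22.0)² = 0.01860.

0.0186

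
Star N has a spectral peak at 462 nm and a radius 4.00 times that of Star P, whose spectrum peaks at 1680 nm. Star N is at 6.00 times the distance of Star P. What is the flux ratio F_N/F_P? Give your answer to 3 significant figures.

77.7

Wien's law: T_N/T_P = λ_P/λ_N = 1680/462 = 3.636.
L_N/L_P = (R_N/R_P)²(T_N/T_P)⁴ = (4.00)²(3.636)⁴ = 2798.
F_N/F_P = (L_N/L_P)/(d_N/d_P)² = 2798/(6.00)² = 77.71.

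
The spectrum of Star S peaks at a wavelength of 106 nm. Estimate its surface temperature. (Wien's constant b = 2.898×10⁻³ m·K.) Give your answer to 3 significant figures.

2.73×10^4 K

T = b/λ_max = 2.898×10⁻³ / (106×10⁻⁹) = 2.734×10^4 K.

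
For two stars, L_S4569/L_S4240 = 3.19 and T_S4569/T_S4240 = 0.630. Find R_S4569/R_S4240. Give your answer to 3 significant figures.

4.50

L ∝ R²T⁴ gives R ∝ √L / T², so
R_S4569/R_S4240 = √(3.19) / (0.630)² = 1.786 / 0.3969 = 4.500.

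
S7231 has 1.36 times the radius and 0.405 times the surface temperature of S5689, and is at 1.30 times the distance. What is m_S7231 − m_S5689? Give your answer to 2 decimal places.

L_S7231/L_S5689 = (1.36)²(0.405)⁴ = 0.04976.
F_S7231/F_S5689 = (L_S7231/L_S5689)/(d_S7231/d_S5689)² = 0.04976/1.690 = 0.02944.
m_S7231 − m_S5689 = −2.5 log₁₀(0.02944) = 3.83.

3.83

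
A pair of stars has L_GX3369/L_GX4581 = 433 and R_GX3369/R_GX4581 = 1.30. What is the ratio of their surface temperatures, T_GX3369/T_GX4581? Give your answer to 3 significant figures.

L ∝ R²T⁴ gives T ∝ (L/R²)^(1/4), so
T_GX3369/T_GX4581 = (433 / 1.30²)^(1/4) = (256.2)^(1/4) = 4.001.

4.00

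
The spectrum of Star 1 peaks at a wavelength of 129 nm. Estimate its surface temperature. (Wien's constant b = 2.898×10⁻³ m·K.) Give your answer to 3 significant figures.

2.25×10^4 K

T = b/λ_max = 2.898×10⁻³ / (129×10⁻⁹) = 2.247×10^4 K.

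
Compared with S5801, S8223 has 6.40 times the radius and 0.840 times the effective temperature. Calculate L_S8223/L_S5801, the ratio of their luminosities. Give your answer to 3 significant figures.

From the Stefan–Boltzmann law, L ∝ R²T⁴, so
L_S8223/L_S5801 = (R_S8223/R_S5801)² (T_S8223/T_S5801)⁴ = (6.40)² × (0.840)⁴ = 40.96 × 0.4979 = 20.39.

20.4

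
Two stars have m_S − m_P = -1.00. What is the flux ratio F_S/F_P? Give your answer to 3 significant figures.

2.51

F_S/F_P = 10^(−(m_S − m_P)/2.5) = 10^(1.00/2.5) = 10^0.400 = 2.512.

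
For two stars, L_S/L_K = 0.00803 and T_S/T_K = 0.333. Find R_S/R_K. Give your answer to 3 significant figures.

L ∝ R²T⁴ gives R ∝ √L / T², so
R_S/R_K = √(0.00803) / (0.333)² = 0.08961 / 0.1109 = 0.8081.

0.808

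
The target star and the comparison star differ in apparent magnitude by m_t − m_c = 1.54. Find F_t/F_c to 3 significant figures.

F_t/F_c = 10^(−(m_t − m_c)/2.5) = 10^(-1.54/2.5) = 10^-0.616 = 0.2421.

0.242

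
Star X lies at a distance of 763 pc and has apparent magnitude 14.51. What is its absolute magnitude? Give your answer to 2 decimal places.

M = m − 5 log₁₀(d/10 pc) = 14.51 − 5 log₁₀(763/10)
  = 14.51 − 5 × 1.883 = 14.51 − 9.41 = 5.10.

5.10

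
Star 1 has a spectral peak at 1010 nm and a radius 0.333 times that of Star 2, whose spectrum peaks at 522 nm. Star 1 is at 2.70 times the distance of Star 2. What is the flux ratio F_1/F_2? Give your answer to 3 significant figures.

Wien's law: T_1/T_2 = λ_2/λ_1 = 522/1010 = 0.5168.
L_1/L_2 = (R_1/R_2)²(T_1/T_2)⁴ = (0.333)²(0.5168)⁴ = 0.007912.
F_1/F_2 = (L_1/L_2)/(d_1/d_2)² = 0.007912/(2.70)² = 0.001085.

0.00109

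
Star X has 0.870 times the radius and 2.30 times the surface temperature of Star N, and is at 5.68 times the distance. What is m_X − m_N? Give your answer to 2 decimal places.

L_X/L_N = (0.870)²(2.30)⁴ = 21.18.
F_X/F_N = (L_X/L_N)/(d_X/d_N)² = 21.18/32.26 = 0.6565.
m_X − m_N = −2.5 log₁₀(0.6565) = 0.46.

0.46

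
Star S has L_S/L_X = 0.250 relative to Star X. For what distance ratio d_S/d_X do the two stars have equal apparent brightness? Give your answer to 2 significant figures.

0.50

Equal flux requires L_S/d_S² = L_X/d_X², so d_S/d_X = √(L_S/L_X)
= √(0.250) = 0.5000.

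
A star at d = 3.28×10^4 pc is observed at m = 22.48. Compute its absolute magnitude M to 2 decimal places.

M = m − 5 log₁₀(d/10 pc) = 22.48 − 5 log₁₀(3.28×10^4/10)
  = 22.48 − 5 × 3.516 = 22.48 − 17.58 = 4.90.

4.90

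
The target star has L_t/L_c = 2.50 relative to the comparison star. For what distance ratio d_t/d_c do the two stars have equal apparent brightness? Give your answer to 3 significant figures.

1.58

Equal flux requires L_t/d_t² = L_c/d_c², so d_t/d_c = √(L_t/L_c)
= √(2.50) = 1.581.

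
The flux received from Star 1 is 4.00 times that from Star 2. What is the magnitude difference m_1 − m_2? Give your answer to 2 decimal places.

m_1 − m_2 = −2.5 log₁₀(F_1/F_2) = −2.5 log₁₀(4.00) = −2.5 × (0.602) = -1.505.

-1.51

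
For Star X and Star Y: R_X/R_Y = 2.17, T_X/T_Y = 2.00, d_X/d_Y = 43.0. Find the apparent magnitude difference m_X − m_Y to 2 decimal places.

3.47

L_X/L_Y = (2.17)²(2.00)⁴ = 75.34.
F_X/F_Y = (L_X/L_Y)/(d_X/d_Y)² = 75.34/1849 = 0.04075.
m_X − m_Y = −2.5 log₁₀(0.04075) = 3.47.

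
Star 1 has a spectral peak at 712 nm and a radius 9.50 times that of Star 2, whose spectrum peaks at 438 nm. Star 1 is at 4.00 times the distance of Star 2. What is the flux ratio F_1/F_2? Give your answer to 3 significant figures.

0.808

Wien's law: T_1/T_2 = λ_2/λ_1 = 438/712 = 0.6152.
L_1/L_2 = (R_1/R_2)²(T_1/T_2)⁴ = (9.50)²(0.6152)⁴ = 12.92.
F_1/F_2 = (L_1/L_2)/(d_1/d_2)² = 12.92/(4.00)² = 0.8078.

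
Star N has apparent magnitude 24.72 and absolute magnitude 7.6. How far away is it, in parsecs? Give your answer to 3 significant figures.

2.65×10^4 pc

m − M = 5 log₁₀(d/10 pc)
24.72 − (7.6) = 17.12 = 5 log₁₀(d/10)
d = 10 × 10^(17.12/5) = 10 × 10^3.424 = 2.655×10^4 pc.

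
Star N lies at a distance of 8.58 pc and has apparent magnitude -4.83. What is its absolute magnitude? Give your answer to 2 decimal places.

M = m − 5 log₁₀(d/10 pc) = -4.83 − 5 log₁₀(8.58/10)
  = -4.83 − 5 × -0.067 = -4.83 − -0.33 = -4.50.

-4.50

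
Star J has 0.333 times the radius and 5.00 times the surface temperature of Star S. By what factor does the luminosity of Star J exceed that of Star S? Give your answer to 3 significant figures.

From the Stefan–Boltzmann law, L ∝ R²T⁴, so
L_J/L_S = (R_J/R_S)² (T_J/T_S)⁴ = (0.333)² × (5.00)⁴ = 0.1109 × 625.0 = 69.31.

69.3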